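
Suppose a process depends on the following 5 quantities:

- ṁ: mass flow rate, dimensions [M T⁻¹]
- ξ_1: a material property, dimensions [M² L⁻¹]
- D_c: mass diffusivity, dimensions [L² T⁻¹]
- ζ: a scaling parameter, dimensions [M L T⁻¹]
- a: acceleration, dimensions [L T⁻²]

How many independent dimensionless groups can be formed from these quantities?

There are 5 variables and 3 base dimensions (M, L, T).
The dimension matrix has rank 3.
Independent dimensionless groups: 5 − 3 = 2.

2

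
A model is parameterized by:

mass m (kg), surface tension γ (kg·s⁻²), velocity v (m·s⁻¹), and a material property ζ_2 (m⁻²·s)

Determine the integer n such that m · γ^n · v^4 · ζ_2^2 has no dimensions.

-1

Balance the M exponent: (1)·n from γ, plus (1) + 4·(0) + 2·(0) = 1 from the rest, must sum to zero.
n + 1 = 0, so n = -1.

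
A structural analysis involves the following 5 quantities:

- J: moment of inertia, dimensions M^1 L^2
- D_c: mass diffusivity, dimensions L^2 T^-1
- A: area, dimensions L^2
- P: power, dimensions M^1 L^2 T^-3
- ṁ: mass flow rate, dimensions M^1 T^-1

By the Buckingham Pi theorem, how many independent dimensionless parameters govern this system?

There are 5 variables and 3 base dimensions (M, L, T).
The dimension matrix has rank 3.
Independent dimensionless groups: 5 − 3 = 2.

2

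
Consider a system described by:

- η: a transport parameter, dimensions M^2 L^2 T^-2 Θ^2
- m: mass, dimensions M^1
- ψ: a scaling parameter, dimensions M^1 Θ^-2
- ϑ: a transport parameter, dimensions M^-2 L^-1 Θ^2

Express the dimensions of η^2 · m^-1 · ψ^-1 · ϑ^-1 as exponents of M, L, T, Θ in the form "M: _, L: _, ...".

Collect each base-dimension exponent across the product:
  M: 2·(2) − (1) − (1) − (-2) = 4
  L: 2·(2) − (0) − (0) − (-1) = 5
  T: 2·(-2) − (0) − (0) − (0) = -4
  Θ: 2·(2) − (0) − (-2) − (2) = 4
So the dimensions are [M⁴ L⁵ T⁻⁴ Θ⁴].

M: 4, L: 5, T: -4, Θ: 4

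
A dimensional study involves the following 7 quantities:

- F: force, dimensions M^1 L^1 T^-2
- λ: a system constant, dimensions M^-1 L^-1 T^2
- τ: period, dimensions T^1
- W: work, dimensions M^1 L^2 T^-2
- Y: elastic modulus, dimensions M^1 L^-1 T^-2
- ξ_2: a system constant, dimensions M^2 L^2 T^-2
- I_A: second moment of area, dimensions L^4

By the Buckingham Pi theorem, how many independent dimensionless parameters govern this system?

4

There are 7 variables and 3 base dimensions (M, L, T).
The dimension matrix has rank 3.
Independent dimensionless groups: 7 − 3 = 4.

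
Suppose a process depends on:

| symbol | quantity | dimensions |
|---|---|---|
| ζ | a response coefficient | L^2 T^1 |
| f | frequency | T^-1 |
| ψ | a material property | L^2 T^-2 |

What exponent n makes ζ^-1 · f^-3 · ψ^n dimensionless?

1

Balance the L exponent: (2)·n from ψ, plus −(2) − 3·(0) = -2 from the rest, must sum to zero.
2n − 2 = 0, so n = 1.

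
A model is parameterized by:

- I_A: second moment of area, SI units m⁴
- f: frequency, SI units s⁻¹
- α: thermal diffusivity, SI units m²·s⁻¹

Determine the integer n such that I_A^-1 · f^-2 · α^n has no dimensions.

Balance the L exponent: (2)·n from α, plus −(4) − 2·(0) = -4 from the rest, must sum to zero.
2n − 4 = 0, so n = 2.

2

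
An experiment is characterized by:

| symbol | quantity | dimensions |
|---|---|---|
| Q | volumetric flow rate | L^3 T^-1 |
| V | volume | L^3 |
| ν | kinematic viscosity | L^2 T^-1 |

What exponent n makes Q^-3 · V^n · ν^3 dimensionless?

1

Balance the L exponent: (3)·n from V, plus −3·(3) + 3·(2) = -3 from the rest, must sum to zero.
3n − 3 = 0, so n = 1.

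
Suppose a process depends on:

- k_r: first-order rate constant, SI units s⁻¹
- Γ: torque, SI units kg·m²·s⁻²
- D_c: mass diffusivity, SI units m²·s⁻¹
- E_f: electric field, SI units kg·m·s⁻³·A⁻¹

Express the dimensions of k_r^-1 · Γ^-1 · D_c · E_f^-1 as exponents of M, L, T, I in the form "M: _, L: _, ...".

M: -2, L: -1, T: 5, I: 1

Collect each base-dimension exponent across the product:
  M: −(0) − (1) + (0) − (1) = -2
  L: −(0) − (2) + (2) − (1) = -1
  T: −(-1) − (-2) + (-1) − (-3) = 5
  I: −(0) − (0) + (0) − (-1) = 1
So the dimensions are [M⁻² L⁻¹ T⁵ I].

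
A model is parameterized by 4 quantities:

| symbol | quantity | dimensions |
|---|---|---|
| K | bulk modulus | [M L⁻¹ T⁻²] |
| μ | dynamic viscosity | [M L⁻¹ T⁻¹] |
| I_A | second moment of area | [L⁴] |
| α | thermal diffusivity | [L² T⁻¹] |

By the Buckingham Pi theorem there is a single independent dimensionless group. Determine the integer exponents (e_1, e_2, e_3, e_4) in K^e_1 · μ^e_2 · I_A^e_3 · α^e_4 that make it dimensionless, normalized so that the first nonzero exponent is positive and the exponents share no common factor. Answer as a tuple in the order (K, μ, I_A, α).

M: e_1·(1) + e_2·(1) + e_3·(0) + e_4·(0) = 0
L: e_1·(-1) + e_2·(-1) + e_3·(4) + e_4·(2) = 0
T: e_1·(-2) + e_2·(-1) + e_3·(0) + e_4·(-1) = 0
Solving this homogeneous linear system for the smallest-integer solution (first nonzero entry positive) gives (2, -2, 1, -2).

(2, -2, 1, -2)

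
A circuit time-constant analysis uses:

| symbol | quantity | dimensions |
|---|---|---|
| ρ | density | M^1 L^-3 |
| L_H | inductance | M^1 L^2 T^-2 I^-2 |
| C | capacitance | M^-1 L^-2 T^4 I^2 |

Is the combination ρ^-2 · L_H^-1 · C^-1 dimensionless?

Sum the exponent of each base dimension across the product:
  M: −2·[ρ]_M − [L_H]_M − [C]_M = −2·(1) − (1) − (-1) = -2
  L: −2·[ρ]_L − [L_H]_L − [C]_L = −2·(-3) − (2) − (-2) = 6
  T: −2·[ρ]_T − [L_H]_T − [C]_T = −2·(0) − (-2) − (4) = -2
  I: −2·[ρ]_I − [L_H]_I − [C]_I = −2·(0) − (-2) − (2) = 0
Net dimensions [M⁻² L⁶ T⁻²] ≠ [1] — not dimensionless.

no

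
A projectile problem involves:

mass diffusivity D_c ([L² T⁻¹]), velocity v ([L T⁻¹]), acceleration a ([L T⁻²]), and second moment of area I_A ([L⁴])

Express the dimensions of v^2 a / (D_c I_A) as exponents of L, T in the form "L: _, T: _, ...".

Collect each base-dimension exponent across the product:
  L: −(2) + 2·(1) + (1) − (4) = -3
  T: −(-1) + 2·(-1) + (-2) − (0) = -3
So the dimensions are [L⁻³ T⁻³].

L: -3, T: -3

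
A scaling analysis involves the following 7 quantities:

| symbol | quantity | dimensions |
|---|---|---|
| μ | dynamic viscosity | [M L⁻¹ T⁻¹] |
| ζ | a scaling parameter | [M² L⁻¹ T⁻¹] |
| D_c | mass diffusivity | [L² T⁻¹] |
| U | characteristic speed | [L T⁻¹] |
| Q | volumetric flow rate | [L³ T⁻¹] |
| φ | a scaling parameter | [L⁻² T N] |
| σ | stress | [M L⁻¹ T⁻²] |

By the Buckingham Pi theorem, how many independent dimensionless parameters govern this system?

There are 7 variables and 4 base dimensions (M, L, T, N).
The dimension matrix has rank 4.
Independent dimensionless groups: 7 − 4 = 3.

3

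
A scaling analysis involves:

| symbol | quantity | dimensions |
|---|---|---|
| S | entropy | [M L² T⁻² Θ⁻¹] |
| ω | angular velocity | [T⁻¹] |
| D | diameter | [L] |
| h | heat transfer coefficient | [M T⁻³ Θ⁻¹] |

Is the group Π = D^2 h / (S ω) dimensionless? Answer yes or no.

yes

Sum the exponent of each base dimension across the product:
  M: −[S]_M − [ω]_M + 2·[D]_M + [h]_M = −(1) − (0) + 2·(0) + (1) = 0
  L: −[S]_L − [ω]_L + 2·[D]_L + [h]_L = −(2) − (0) + 2·(1) + (0) = 0
  T: −[S]_T − [ω]_T + 2·[D]_T + [h]_T = −(-2) − (-1) + 2·(0) + (-3) = 0
  Θ: −[S]_Θ − [ω]_Θ + 2·[D]_Θ + [h]_Θ = −(-1) − (0) + 2·(0) + (-1) = 0
All base exponents vanish — dimensionless.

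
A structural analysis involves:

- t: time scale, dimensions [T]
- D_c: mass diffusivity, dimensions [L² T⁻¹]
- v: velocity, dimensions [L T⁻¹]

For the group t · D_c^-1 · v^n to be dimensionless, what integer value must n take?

Balance the L exponent: (1)·n from v, plus (0) − (2) = -2 from the rest, must sum to zero.
n − 2 = 0, so n = 2.

2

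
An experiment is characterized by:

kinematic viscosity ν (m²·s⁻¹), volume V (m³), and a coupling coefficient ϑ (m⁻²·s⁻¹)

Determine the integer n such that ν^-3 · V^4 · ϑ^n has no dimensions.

3

Balance the L exponent: (-2)·n from ϑ, plus −3·(2) + 4·(3) = 6 from the rest, must sum to zero.
-2n + 6 = 0, so n = 3.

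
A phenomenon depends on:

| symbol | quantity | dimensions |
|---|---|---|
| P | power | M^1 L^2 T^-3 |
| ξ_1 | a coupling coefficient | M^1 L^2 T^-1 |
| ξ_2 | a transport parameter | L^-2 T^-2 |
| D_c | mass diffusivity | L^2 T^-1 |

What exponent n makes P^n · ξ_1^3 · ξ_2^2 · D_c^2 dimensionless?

-3

Balance the M exponent: (1)·n from P, plus 3·(1) + 2·(0) + 2·(0) = 3 from the rest, must sum to zero.
n + 3 = 0, so n = -3.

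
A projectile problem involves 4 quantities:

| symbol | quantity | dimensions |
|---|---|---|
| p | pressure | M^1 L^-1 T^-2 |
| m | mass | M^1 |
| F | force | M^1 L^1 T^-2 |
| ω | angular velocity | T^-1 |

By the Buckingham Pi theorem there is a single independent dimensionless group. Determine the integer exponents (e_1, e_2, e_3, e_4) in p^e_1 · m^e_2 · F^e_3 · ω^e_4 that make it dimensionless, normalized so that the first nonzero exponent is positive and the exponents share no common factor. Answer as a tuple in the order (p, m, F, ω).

M: e_1·(1) + e_2·(1) + e_3·(1) + e_4·(0) = 0
L: e_1·(-1) + e_2·(0) + e_3·(1) + e_4·(0) = 0
T: e_1·(-2) + e_2·(0) + e_3·(-2) + e_4·(-1) = 0
Solving this homogeneous linear system for the smallest-integer solution (first nonzero entry positive) gives (1, -2, 1, -4).

(1, -2, 1, -4)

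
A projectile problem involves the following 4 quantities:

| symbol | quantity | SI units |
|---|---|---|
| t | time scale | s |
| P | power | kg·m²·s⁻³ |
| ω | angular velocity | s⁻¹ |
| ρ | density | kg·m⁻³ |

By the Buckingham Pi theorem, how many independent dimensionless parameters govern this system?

1

There are 4 variables and 3 base dimensions (M, L, T).
The dimension matrix has rank 3.
Independent dimensionless groups: 4 − 3 = 1.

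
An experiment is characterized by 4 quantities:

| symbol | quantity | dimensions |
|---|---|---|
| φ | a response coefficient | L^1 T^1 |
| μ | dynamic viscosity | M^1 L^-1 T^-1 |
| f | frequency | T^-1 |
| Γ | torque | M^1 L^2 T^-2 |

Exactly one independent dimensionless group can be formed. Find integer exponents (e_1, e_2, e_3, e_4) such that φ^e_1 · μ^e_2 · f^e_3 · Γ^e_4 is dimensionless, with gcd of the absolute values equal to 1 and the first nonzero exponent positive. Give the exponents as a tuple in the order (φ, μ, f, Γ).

(3, 1, 4, -1)

M: e_1·(0) + e_2·(1) + e_3·(0) + e_4·(1) = 0
L: e_1·(1) + e_2·(-1) + e_3·(0) + e_4·(2) = 0
T: e_1·(1) + e_2·(-1) + e_3·(-1) + e_4·(-2) = 0
Solving this homogeneous linear system for the smallest-integer solution (first nonzero entry positive) gives (3, 1, 4, -1).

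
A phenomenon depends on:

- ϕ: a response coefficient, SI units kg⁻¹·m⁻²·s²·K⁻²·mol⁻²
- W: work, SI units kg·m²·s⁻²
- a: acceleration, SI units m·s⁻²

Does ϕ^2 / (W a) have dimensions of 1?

no

Sum the exponent of each base dimension across the product:
  M: 2·[ϕ]_M − [W]_M − [a]_M = 2·(-1) − (1) − (0) = -3
  L: 2·[ϕ]_L − [W]_L − [a]_L = 2·(-2) − (2) − (1) = -7
  T: 2·[ϕ]_T − [W]_T − [a]_T = 2·(2) − (-2) − (-2) = 8
  Θ: 2·[ϕ]_Θ − [W]_Θ − [a]_Θ = 2·(-2) − (0) − (0) = -4
  N: 2·[ϕ]_N − [W]_N − [a]_N = 2·(-2) − (0) − (0) = -4
Net dimensions [M⁻³ L⁻⁷ T⁸ Θ⁻⁴ N⁻⁴] ≠ [1] — not dimensionless.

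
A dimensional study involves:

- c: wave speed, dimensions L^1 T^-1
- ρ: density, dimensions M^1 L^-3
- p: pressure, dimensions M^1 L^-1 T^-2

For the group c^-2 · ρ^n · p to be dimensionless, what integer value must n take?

Balance the M exponent: (1)·n from ρ, plus −2·(0) + (1) = 1 from the rest, must sum to zero.
n + 1 = 0, so n = -1.

-1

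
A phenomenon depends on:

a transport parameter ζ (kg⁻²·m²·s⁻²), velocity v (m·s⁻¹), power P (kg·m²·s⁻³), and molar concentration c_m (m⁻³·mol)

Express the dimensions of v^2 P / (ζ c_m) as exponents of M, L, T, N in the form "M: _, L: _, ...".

Collect each base-dimension exponent across the product:
  M: −(-2) + 2·(0) + (1) − (0) = 3
  L: −(2) + 2·(1) + (2) − (-3) = 5
  T: −(-2) + 2·(-1) + (-3) − (0) = -3
  N: −(0) + 2·(0) + (0) − (1) = -1
So the dimensions are [M³ L⁵ T⁻³ N⁻¹].

M: 3, L: 5, T: -3, N: -1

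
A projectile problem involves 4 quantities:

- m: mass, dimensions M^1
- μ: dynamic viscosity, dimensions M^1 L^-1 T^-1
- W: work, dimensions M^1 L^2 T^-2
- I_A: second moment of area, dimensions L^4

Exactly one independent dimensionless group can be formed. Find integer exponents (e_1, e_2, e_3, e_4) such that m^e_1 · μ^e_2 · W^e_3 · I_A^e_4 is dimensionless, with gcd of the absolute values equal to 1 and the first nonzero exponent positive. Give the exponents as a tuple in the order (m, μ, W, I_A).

(1, -2, 1, -1)

M: e_1·(1) + e_2·(1) + e_3·(1) + e_4·(0) = 0
L: e_1·(0) + e_2·(-1) + e_3·(2) + e_4·(4) = 0
T: e_1·(0) + e_2·(-1) + e_3·(-2) + e_4·(0) = 0
Solving this homogeneous linear system for the smallest-integer solution (first nonzero entry positive) gives (1, -2, 1, -1).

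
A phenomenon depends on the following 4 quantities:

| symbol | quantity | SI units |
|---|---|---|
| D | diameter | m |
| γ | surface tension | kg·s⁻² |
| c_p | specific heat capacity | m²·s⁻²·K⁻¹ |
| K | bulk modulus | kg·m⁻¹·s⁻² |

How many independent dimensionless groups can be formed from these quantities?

There are 4 variables and 4 base dimensions (M, L, T, Θ).
The dimension matrix has rank 3 (less than 4: the dimension vectors are linearly dependent).
Independent dimensionless groups: 4 − 3 = 1.

1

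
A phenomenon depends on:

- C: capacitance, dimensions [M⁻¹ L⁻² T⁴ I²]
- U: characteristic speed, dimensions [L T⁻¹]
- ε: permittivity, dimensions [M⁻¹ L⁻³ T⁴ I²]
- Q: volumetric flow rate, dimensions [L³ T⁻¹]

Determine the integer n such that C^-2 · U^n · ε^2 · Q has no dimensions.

Balance the L exponent: (1)·n from U, plus −2·(-2) + 2·(-3) + (3) = 1 from the rest, must sum to zero.
n + 1 = 0, so n = -1.

-1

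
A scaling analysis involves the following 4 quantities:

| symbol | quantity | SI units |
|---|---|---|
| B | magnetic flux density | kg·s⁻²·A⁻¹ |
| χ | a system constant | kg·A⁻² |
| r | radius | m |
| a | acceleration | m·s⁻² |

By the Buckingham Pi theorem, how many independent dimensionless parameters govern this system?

There are 4 variables and 4 base dimensions (M, L, T, I).
The dimension matrix has rank 4.
Independent dimensionless groups: 4 − 4 = 0.

0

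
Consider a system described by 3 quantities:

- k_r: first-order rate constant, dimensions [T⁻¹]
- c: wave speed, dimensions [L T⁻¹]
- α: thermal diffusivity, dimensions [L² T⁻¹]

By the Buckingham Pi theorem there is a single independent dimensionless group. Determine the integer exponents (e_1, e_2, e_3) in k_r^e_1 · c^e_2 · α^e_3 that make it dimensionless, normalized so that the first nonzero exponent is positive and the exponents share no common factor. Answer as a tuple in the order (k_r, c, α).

(1, -2, 1)

L: e_1·(0) + e_2·(1) + e_3·(2) = 0
T: e_1·(-1) + e_2·(-1) + e_3·(-1) = 0
Solving this homogeneous linear system for the smallest-integer solution (first nonzero entry positive) gives (1, -2, 1).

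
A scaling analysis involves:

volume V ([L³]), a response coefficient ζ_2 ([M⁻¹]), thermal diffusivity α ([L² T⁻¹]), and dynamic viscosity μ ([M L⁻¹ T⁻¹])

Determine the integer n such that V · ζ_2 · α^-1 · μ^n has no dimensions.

1

Balance the M exponent: (1)·n from μ, plus (0) + (-1) − (0) = -1 from the rest, must sum to zero.
n − 1 = 0, so n = 1.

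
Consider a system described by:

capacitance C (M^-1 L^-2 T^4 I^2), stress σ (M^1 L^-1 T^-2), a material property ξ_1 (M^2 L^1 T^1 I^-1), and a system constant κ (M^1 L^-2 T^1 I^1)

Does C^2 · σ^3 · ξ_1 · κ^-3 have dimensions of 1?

yes

Sum the exponent of each base dimension across the product:
  M: 2·[C]_M + 3·[σ]_M + [ξ_1]_M − 3·[κ]_M = 2·(-1) + 3·(1) + (2) − 3·(1) = 0
  L: 2·[C]_L + 3·[σ]_L + [ξ_1]_L − 3·[κ]_L = 2·(-2) + 3·(-1) + (1) − 3·(-2) = 0
  T: 2·[C]_T + 3·[σ]_T + [ξ_1]_T − 3·[κ]_T = 2·(4) + 3·(-2) + (1) − 3·(1) = 0
  I: 2·[C]_I + 3·[σ]_I + [ξ_1]_I − 3·[κ]_I = 2·(2) + 3·(0) + (-1) − 3·(1) = 0
All base exponents vanish — dimensionless.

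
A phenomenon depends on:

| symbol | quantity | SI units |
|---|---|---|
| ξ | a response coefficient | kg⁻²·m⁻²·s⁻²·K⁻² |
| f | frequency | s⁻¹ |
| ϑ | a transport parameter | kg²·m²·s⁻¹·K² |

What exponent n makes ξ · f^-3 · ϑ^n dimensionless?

Balance the M exponent: (2)·n from ϑ, plus (-2) − 3·(0) = -2 from the rest, must sum to zero.
2n − 2 = 0, so n = 1.

1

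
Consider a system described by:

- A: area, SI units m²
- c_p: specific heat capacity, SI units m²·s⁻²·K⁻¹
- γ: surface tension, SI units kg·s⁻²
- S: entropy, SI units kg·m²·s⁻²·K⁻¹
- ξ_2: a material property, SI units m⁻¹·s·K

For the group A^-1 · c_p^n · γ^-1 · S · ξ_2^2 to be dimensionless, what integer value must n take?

1

Balance the L exponent: (2)·n from c_p, plus −(2) − (0) + (2) + 2·(-1) = -2 from the rest, must sum to zero.
2n − 2 = 0, so n = 1.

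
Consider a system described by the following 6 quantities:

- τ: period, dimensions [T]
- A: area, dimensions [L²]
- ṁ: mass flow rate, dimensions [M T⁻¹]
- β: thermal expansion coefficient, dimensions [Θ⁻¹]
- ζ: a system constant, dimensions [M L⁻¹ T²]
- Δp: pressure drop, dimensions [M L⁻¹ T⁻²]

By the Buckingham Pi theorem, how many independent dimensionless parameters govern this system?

There are 6 variables and 4 base dimensions (M, L, T, Θ).
The dimension matrix has rank 4.
Independent dimensionless groups: 6 − 4 = 2.

2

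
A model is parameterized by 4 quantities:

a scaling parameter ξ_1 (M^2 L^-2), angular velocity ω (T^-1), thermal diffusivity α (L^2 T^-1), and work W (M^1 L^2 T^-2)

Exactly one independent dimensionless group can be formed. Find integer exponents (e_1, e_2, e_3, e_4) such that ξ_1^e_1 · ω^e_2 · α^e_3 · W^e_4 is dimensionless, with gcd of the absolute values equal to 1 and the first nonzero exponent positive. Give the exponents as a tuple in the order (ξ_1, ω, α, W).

M: e_1·(2) + e_2·(0) + e_3·(0) + e_4·(1) = 0
L: e_1·(-2) + e_2·(0) + e_3·(2) + e_4·(2) = 0
T: e_1·(0) + e_2·(-1) + e_3·(-1) + e_4·(-2) = 0
Solving this homogeneous linear system for the smallest-integer solution (first nonzero entry positive) gives (1, 1, 3, -2).

(1, 1, 3, -2)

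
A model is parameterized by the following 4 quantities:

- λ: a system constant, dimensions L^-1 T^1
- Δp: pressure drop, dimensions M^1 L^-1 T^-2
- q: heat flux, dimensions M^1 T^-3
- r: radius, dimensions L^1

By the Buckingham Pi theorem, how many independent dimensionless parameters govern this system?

There are 4 variables and 3 base dimensions (M, L, T).
The dimension matrix has rank 3.
Independent dimensionless groups: 4 − 3 = 1.

1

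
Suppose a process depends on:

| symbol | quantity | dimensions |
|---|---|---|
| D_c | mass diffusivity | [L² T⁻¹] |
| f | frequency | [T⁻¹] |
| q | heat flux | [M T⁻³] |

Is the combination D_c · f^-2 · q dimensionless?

Sum the exponent of each base dimension across the product:
  M: [D_c]_M − 2·[f]_M + [q]_M = (0) − 2·(0) + (1) = 1
  L: [D_c]_L − 2·[f]_L + [q]_L = (2) − 2·(0) + (0) = 2
  T: [D_c]_T − 2·[f]_T + [q]_T = (-1) − 2·(-1) + (-3) = -2
Net dimensions [M L² T⁻²] ≠ [1] — not dimensionless.

no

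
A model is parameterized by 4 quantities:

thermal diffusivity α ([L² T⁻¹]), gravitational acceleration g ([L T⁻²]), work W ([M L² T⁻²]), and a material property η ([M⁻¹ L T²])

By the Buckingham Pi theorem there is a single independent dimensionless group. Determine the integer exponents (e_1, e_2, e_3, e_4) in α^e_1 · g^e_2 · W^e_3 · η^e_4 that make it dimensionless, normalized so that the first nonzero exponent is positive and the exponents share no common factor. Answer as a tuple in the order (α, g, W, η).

(2, -1, -1, -1)

M: e_1·(0) + e_2·(0) + e_3·(1) + e_4·(-1) = 0
L: e_1·(2) + e_2·(1) + e_3·(2) + e_4·(1) = 0
T: e_1·(-1) + e_2·(-2) + e_3·(-2) + e_4·(2) = 0
Solving this homogeneous linear system for the smallest-integer solution (first nonzero entry positive) gives (2, -1, -1, -1).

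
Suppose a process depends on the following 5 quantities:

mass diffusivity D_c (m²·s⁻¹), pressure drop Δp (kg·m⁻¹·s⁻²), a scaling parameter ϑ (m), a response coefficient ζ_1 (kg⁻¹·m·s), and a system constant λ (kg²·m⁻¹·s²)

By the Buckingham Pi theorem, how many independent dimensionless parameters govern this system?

2

There are 5 variables and 3 base dimensions (M, L, T).
The dimension matrix has rank 3.
Independent dimensionless groups: 5 − 3 = 2.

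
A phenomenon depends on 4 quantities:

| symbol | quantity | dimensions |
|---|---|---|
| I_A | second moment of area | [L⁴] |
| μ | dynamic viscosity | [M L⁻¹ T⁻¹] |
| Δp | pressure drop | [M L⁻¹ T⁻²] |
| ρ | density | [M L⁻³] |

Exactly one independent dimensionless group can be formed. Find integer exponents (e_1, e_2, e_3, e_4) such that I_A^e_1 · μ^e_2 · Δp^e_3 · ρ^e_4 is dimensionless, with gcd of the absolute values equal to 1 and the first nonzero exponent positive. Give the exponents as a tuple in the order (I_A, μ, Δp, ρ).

M: e_1·(0) + e_2·(1) + e_3·(1) + e_4·(1) = 0
L: e_1·(4) + e_2·(-1) + e_3·(-1) + e_4·(-3) = 0
T: e_1·(0) + e_2·(-1) + e_3·(-2) + e_4·(0) = 0
Solving this homogeneous linear system for the smallest-integer solution (first nonzero entry positive) gives (1, -4, 2, 2).

(1, -4, 2, 2)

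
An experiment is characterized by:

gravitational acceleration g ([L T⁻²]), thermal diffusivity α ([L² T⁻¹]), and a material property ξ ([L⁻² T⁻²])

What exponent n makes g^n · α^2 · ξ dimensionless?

-2

Balance the L exponent: (1)·n from g, plus 2·(2) + (-2) = 2 from the rest, must sum to zero.
n + 2 = 0, so n = -2.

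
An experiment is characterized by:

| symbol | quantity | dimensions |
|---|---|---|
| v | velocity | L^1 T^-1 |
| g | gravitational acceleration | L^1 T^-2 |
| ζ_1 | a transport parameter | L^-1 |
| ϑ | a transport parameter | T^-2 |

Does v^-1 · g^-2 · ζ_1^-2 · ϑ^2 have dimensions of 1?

Sum the exponent of each base dimension across the product:
  L: −[v]_L − 2·[g]_L − 2·[ζ_1]_L + 2·[ϑ]_L = −(1) − 2·(1) − 2·(-1) + 2·(0) = -1
  T: −[v]_T − 2·[g]_T − 2·[ζ_1]_T + 2·[ϑ]_T = −(-1) − 2·(-2) − 2·(0) + 2·(-2) = 1
Net dimensions [L⁻¹ T] ≠ [1] — not dimensionless.

no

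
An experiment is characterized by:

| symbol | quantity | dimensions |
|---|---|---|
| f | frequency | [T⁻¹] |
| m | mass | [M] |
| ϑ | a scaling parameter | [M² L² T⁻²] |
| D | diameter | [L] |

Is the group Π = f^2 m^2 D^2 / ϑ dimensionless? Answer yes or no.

Sum the exponent of each base dimension across the product:
  M: 2·[f]_M + 2·[m]_M − [ϑ]_M + 2·[D]_M = 2·(0) + 2·(1) − (2) + 2·(0) = 0
  L: 2·[f]_L + 2·[m]_L − [ϑ]_L + 2·[D]_L = 2·(0) + 2·(0) − (2) + 2·(1) = 0
  T: 2·[f]_T + 2·[m]_T − [ϑ]_T + 2·[D]_T = 2·(-1) + 2·(0) − (-2) + 2·(0) = 0
All base exponents vanish — dimensionless.

yes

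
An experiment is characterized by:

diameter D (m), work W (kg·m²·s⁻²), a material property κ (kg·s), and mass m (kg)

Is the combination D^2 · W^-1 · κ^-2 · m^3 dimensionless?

Sum the exponent of each base dimension across the product:
  M: 2·[D]_M − [W]_M − 2·[κ]_M + 3·[m]_M = 2·(0) − (1) − 2·(1) + 3·(1) = 0
  L: 2·[D]_L − [W]_L − 2·[κ]_L + 3·[m]_L = 2·(1) − (2) − 2·(0) + 3·(0) = 0
  T: 2·[D]_T − [W]_T − 2·[κ]_T + 3·[m]_T = 2·(0) − (-2) − 2·(1) + 3·(0) = 0
All base exponents vanish — dimensionless.

yes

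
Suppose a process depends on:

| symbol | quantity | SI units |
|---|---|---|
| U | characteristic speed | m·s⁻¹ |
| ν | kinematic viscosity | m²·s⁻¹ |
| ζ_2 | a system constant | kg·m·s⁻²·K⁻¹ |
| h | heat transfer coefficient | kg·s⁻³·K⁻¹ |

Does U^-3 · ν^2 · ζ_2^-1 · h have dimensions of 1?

Sum the exponent of each base dimension across the product:
  M: −3·[U]_M + 2·[ν]_M − [ζ_2]_M + [h]_M = −3·(0) + 2·(0) − (1) + (1) = 0
  L: −3·[U]_L + 2·[ν]_L − [ζ_2]_L + [h]_L = −3·(1) + 2·(2) − (1) + (0) = 0
  T: −3·[U]_T + 2·[ν]_T − [ζ_2]_T + [h]_T = −3·(-1) + 2·(-1) − (-2) + (-3) = 0
  Θ: −3·[U]_Θ + 2·[ν]_Θ − [ζ_2]_Θ + [h]_Θ = −3·(0) + 2·(0) − (-1) + (-1) = 0
All base exponents vanish — dimensionless.

yes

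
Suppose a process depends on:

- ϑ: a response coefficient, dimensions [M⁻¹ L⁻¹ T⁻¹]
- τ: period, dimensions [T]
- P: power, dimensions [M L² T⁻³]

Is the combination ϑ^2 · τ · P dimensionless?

no

Sum the exponent of each base dimension across the product:
  M: 2·[ϑ]_M + [τ]_M + [P]_M = 2·(-1) + (0) + (1) = -1
  L: 2·[ϑ]_L + [τ]_L + [P]_L = 2·(-1) + (0) + (2) = 0
  T: 2·[ϑ]_T + [τ]_T + [P]_T = 2·(-1) + (1) + (-3) = -4
Net dimensions [M⁻¹ T⁻⁴] ≠ [1] — not dimensionless.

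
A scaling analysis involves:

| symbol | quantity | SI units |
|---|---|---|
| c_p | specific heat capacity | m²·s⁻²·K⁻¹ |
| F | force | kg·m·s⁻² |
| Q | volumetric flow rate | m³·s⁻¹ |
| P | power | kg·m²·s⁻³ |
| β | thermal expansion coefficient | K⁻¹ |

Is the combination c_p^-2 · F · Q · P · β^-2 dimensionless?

Sum the exponent of each base dimension across the product:
  M: −2·[c_p]_M + [F]_M + [Q]_M + [P]_M − 2·[β]_M = −2·(0) + (1) + (0) + (1) − 2·(0) = 2
  L: −2·[c_p]_L + [F]_L + [Q]_L + [P]_L − 2·[β]_L = −2·(2) + (1) + (3) + (2) − 2·(0) = 2
  T: −2·[c_p]_T + [F]_T + [Q]_T + [P]_T − 2·[β]_T = −2·(-2) + (-2) + (-1) + (-3) − 2·(0) = -2
  Θ: −2·[c_p]_Θ + [F]_Θ + [Q]_Θ + [P]_Θ − 2·[β]_Θ = −2·(-1) + (0) + (0) + (0) − 2·(-1) = 4
Net dimensions [M² L² T⁻² Θ⁴] ≠ [1] — not dimensionless.

no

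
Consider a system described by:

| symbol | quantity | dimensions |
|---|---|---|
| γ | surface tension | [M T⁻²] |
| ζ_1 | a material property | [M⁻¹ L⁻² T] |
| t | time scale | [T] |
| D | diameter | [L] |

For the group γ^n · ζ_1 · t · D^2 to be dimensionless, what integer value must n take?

1

Balance the M exponent: (1)·n from γ, plus (-1) + (0) + 2·(0) = -1 from the rest, must sum to zero.
n − 1 = 0, so n = 1.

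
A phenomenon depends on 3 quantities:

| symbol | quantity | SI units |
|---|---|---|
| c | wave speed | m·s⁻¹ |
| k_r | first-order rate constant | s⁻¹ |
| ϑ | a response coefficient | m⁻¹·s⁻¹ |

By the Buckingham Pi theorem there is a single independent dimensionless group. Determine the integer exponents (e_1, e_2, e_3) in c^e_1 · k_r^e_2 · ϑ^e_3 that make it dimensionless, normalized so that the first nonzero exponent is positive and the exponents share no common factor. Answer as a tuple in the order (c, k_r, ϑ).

(1, -2, 1)

L: e_1·(1) + e_2·(0) + e_3·(-1) = 0
T: e_1·(-1) + e_2·(-1) + e_3·(-1) = 0
Solving this homogeneous linear system for the smallest-integer solution (first nonzero entry positive) gives (1, -2, 1).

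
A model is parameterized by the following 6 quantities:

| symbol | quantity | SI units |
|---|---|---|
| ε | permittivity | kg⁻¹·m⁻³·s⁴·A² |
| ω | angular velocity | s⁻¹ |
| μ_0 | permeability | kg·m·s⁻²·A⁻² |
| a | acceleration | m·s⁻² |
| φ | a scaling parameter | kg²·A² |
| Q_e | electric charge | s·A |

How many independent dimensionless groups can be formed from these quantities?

There are 6 variables and 4 base dimensions (M, L, T, I).
The dimension matrix has rank 4.
Independent dimensionless groups: 6 − 4 = 2.

2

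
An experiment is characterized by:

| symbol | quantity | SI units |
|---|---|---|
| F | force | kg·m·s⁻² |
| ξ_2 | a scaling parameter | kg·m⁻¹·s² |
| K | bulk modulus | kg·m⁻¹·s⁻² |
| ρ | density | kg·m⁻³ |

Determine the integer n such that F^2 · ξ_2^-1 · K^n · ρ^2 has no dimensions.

Balance the M exponent: (1)·n from K, plus 2·(1) − (1) + 2·(1) = 3 from the rest, must sum to zero.
n + 3 = 0, so n = -3.

-3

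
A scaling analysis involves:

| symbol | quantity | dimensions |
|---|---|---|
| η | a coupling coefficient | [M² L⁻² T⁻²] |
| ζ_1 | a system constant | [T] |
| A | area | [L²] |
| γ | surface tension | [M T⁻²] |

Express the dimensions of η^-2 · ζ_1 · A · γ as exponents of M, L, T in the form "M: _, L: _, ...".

M: -3, L: 6, T: 3

Collect each base-dimension exponent across the product:
  M: −2·(2) + (0) + (0) + (1) = -3
  L: −2·(-2) + (0) + (2) + (0) = 6
  T: −2·(-2) + (1) + (0) + (-2) = 3
So the dimensions are [M⁻³ L⁶ T³].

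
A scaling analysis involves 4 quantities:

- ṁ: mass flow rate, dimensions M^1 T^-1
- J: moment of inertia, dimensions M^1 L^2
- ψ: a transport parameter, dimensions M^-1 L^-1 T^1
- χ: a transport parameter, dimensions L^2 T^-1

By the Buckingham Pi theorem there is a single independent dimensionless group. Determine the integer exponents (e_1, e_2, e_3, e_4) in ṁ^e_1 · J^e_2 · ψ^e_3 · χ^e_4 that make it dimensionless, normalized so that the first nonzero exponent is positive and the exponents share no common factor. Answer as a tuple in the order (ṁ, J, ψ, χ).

(3, 1, 4, 1)

M: e_1·(1) + e_2·(1) + e_3·(-1) + e_4·(0) = 0
L: e_1·(0) + e_2·(2) + e_3·(-1) + e_4·(2) = 0
T: e_1·(-1) + e_2·(0) + e_3·(1) + e_4·(-1) = 0
Solving this homogeneous linear system for the smallest-integer solution (first nonzero entry positive) gives (3, 1, 4, 1).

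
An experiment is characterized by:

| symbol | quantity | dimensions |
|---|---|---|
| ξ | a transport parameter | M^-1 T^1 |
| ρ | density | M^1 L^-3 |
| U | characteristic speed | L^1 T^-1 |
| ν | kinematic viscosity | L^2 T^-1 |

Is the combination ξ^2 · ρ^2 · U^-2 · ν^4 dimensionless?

yes

Sum the exponent of each base dimension across the product:
  M: 2·[ξ]_M + 2·[ρ]_M − 2·[U]_M + 4·[ν]_M = 2·(-1) + 2·(1) − 2·(0) + 4·(0) = 0
  L: 2·[ξ]_L + 2·[ρ]_L − 2·[U]_L + 4·[ν]_L = 2·(0) + 2·(-3) − 2·(1) + 4·(2) = 0
  T: 2·[ξ]_T + 2·[ρ]_T − 2·[U]_T + 4·[ν]_T = 2·(1) + 2·(0) − 2·(-1) + 4·(-1) = 0
  N: 2·[ξ]_N + 2·[ρ]_N − 2·[U]_N + 4·[ν]_N = 2·(0) + 2·(0) − 2·(0) + 4·(0) = 0
All base exponents vanish — dimensionless.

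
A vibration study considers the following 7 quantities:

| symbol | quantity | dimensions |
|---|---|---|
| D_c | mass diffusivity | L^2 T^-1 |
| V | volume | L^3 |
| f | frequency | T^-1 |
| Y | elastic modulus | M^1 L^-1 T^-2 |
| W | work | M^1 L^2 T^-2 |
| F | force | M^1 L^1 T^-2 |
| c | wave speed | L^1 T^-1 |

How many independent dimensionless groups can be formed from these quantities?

There are 7 variables and 3 base dimensions (M, L, T).
The dimension matrix has rank 3.
Independent dimensionless groups: 7 − 3 = 4.

4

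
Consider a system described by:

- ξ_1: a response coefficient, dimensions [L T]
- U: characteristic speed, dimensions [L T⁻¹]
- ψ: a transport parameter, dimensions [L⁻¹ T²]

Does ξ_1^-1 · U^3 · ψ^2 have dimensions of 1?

yes

Sum the exponent of each base dimension across the product:
  L: −[ξ_1]_L + 3·[U]_L + 2·[ψ]_L = −(1) + 3·(1) + 2·(-1) = 0
  T: −[ξ_1]_T + 3·[U]_T + 2·[ψ]_T = −(1) + 3·(-1) + 2·(2) = 0
All base exponents vanish — dimensionless.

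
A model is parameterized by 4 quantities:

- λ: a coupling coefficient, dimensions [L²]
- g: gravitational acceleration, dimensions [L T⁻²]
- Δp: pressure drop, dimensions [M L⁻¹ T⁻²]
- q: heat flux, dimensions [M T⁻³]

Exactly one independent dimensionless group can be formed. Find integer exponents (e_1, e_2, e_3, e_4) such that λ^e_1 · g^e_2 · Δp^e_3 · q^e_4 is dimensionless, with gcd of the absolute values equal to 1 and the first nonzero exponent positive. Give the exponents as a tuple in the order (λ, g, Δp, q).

M: e_1·(0) + e_2·(0) + e_3·(1) + e_4·(1) = 0
L: e_1·(2) + e_2·(1) + e_3·(-1) + e_4·(0) = 0
T: e_1·(0) + e_2·(-2) + e_3·(-2) + e_4·(-3) = 0
Solving this homogeneous linear system for the smallest-integer solution (first nonzero entry positive) gives (1, 2, 4, -4).

(1, 2, 4, -4)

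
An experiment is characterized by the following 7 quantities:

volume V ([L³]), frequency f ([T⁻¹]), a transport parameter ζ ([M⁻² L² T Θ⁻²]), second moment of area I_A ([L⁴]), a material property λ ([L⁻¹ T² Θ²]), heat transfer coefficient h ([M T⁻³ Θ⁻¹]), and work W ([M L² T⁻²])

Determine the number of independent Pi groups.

There are 7 variables and 4 base dimensions (M, L, T, Θ).
The dimension matrix has rank 4.
Independent dimensionless groups: 7 − 4 = 3.

3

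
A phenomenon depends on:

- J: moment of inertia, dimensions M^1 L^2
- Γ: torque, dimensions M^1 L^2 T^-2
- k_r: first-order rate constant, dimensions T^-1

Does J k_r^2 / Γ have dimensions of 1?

yes

Sum the exponent of each base dimension across the product:
  M: [J]_M − [Γ]_M + 2·[k_r]_M = (1) − (1) + 2·(0) = 0
  L: [J]_L − [Γ]_L + 2·[k_r]_L = (2) − (2) + 2·(0) = 0
  T: [J]_T − [Γ]_T + 2·[k_r]_T = (0) − (-2) + 2·(-1) = 0
All base exponents vanish — dimensionless.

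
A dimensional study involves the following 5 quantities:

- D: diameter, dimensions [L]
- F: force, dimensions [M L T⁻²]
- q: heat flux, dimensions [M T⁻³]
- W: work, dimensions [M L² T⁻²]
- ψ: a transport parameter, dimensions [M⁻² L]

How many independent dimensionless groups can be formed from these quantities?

There are 5 variables and 3 base dimensions (M, L, T).
The dimension matrix has rank 3.
Independent dimensionless groups: 5 − 3 = 2.

2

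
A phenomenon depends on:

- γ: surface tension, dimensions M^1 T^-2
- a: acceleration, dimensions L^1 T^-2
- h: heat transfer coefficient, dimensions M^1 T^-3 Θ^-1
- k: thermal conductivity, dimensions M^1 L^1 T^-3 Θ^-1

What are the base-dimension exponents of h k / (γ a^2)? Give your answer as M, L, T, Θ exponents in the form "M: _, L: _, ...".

Collect each base-dimension exponent across the product:
  M: −(1) − 2·(0) + (1) + (1) = 1
  L: −(0) − 2·(1) + (0) + (1) = -1
  T: −(-2) − 2·(-2) + (-3) + (-3) = 0
  Θ: −(0) − 2·(0) + (-1) + (-1) = -2
So the dimensions are [M L⁻¹ Θ⁻²].

M: 1, L: -1, T: 0, Θ: -2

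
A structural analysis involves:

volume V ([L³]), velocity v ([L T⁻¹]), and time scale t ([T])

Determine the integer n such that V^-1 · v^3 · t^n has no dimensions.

Balance the T exponent: (1)·n from t, plus −(0) + 3·(-1) = -3 from the rest, must sum to zero.
n − 3 = 0, so n = 3.

3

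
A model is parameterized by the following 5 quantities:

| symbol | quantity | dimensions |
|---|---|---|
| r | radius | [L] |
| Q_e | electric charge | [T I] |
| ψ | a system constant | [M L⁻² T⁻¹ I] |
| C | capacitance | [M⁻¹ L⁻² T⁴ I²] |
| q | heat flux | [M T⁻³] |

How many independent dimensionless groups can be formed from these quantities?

There are 5 variables and 4 base dimensions (M, L, T, I).
The dimension matrix has rank 4.
Independent dimensionless groups: 5 − 4 = 1.

1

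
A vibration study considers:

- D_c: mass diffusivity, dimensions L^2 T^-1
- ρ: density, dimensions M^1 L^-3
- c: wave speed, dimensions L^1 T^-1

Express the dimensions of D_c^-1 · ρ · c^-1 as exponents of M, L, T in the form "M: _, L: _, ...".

Collect each base-dimension exponent across the product:
  M: −(0) + (1) − (0) = 1
  L: −(2) + (-3) − (1) = -6
  T: −(-1) + (0) − (-1) = 2
So the dimensions are [M L⁻⁶ T²].

M: 1, L: -6, T: 2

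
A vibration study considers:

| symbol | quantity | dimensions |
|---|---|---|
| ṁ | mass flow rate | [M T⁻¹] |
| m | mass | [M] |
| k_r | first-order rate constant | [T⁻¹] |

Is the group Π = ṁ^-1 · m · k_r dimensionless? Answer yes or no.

yes

Sum the exponent of each base dimension across the product:
  M: −[ṁ]_M + [m]_M + [k_r]_M = −(1) + (1) + (0) = 0
  L: −[ṁ]_L + [m]_L + [k_r]_L = −(0) + (0) + (0) = 0
  T: −[ṁ]_T + [m]_T + [k_r]_T = −(-1) + (0) + (-1) = 0
All base exponents vanish — dimensionless.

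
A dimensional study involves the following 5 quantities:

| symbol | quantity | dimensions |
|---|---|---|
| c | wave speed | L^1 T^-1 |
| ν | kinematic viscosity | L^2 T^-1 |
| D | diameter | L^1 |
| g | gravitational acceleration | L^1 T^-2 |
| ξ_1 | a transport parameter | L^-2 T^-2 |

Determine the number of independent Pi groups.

3

There are 5 variables and 2 base dimensions (L, T).
The dimension matrix has rank 2.
Independent dimensionless groups: 5 − 2 = 3.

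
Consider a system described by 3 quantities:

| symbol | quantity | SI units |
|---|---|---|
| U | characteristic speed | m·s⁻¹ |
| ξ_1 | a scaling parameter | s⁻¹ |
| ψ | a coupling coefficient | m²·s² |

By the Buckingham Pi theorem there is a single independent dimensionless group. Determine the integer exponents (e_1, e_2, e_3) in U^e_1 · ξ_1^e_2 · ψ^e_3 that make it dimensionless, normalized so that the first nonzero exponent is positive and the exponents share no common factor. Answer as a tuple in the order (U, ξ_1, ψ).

(2, -4, -1)

L: e_1·(1) + e_2·(0) + e_3·(2) = 0
T: e_1·(-1) + e_2·(-1) + e_3·(2) = 0
Solving this homogeneous linear system for the smallest-integer solution (first nonzero entry positive) gives (2, -4, -1).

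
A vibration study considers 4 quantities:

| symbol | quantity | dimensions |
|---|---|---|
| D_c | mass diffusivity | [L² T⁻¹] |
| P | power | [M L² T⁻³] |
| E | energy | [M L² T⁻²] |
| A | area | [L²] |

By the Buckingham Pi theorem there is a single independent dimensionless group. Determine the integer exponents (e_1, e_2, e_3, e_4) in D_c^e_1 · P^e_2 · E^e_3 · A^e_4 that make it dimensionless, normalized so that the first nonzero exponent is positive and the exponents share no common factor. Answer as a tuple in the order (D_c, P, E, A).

(1, -1, 1, -1)

M: e_1·(0) + e_2·(1) + e_3·(1) + e_4·(0) = 0
L: e_1·(2) + e_2·(2) + e_3·(2) + e_4·(2) = 0
T: e_1·(-1) + e_2·(-3) + e_3·(-2) + e_4·(0) = 0
Solving this homogeneous linear system for the smallest-integer solution (first nonzero entry positive) gives (1, -1, 1, -1).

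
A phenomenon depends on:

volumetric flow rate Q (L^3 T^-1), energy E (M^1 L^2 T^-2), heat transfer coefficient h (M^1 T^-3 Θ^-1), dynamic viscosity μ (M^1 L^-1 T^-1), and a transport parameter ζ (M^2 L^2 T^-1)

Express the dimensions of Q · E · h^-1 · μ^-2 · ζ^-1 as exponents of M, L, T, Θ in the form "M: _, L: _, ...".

M: -4, L: 5, T: 3, Θ: 1

Collect each base-dimension exponent across the product:
  M: (0) + (1) − (1) − 2·(1) − (2) = -4
  L: (3) + (2) − (0) − 2·(-1) − (2) = 5
  T: (-1) + (-2) − (-3) − 2·(-1) − (-1) = 3
  Θ: (0) + (0) − (-1) − 2·(0) − (0) = 1
So the dimensions are [M⁻⁴ L⁵ T³ Θ].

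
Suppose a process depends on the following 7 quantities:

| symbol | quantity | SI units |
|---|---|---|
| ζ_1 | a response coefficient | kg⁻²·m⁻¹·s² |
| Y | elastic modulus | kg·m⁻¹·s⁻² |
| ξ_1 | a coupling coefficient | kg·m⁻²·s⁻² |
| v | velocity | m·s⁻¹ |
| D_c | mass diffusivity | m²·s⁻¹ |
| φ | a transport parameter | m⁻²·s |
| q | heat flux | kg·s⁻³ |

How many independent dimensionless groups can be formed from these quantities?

There are 7 variables and 3 base dimensions (M, L, T).
The dimension matrix has rank 3.
Independent dimensionless groups: 7 − 3 = 4.

4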